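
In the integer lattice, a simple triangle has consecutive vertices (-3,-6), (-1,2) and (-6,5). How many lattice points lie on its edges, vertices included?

4

Along each edge there are gcd(|Δx|,|Δy|)+1 lattice points, so counting each shared vertex once the boundary has gcd(2,8) + gcd(5,3) + gcd(3,11) = 2+1+1 = 4.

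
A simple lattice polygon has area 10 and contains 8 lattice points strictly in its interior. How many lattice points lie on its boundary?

Pick's theorem gives A = I + B/2 − 1, so B = 2(A − I + 1) = 2(10 − 8 + 1) = 6.

6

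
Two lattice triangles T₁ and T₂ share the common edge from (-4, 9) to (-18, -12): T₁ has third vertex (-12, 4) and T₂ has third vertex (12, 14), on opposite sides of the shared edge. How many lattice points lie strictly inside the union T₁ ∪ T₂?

180

The union is the simple quadrilateral with vertices (-4, 9), (-12, 4), (-18, -12), (12, 14) in order.
By the shoelace formula, twice the signed area is |((-4)·4 − (-12)·9) + ((-12)·(-12) − (-18)·4) + ((-18)·14 − 12·(-12)) + (12·9 − (-4)·14)| = 364, so the area is 182.
Summing gcd(|Δx|,|Δy|) over the edges gives the boundary count: gcd(8,5) + gcd(6,16) + gcd(30,26) + gcd(16,5) = 1+2+2+1 = 6.
By Pick's theorem I = A − B/2 + 1 = 182 − 6/2 + 1 = 180.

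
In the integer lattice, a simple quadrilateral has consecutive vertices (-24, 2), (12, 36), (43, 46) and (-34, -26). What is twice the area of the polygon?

Using the shoelace formula, 2A = |((-24)·36 − 12·2) + (12·46 − 43·36) + (43·(-26) − (-34)·46) + ((-34)·2 − (-24)·(-26))| = 2130, so the area is 1065.

2130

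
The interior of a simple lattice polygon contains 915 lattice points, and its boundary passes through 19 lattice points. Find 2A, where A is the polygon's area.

1847

Pick's theorem states A = I + B/2 − 1, so A = 915 + 19/2 − 1 = 1847/2.
Hence 2A = 1847.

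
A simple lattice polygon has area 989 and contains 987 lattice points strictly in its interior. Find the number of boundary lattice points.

6

Pick's theorem gives A = I + B/2 − 1, so B = 2(A − I + 1) = 2(989 − 987 + 1) = 6.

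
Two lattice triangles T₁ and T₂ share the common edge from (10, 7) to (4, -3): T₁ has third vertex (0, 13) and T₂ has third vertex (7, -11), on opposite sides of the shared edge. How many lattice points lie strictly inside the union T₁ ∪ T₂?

The union is the simple quadrilateral with vertices (10, 7), (0, 13), (4, -3), (7, -11) in order.
Using the shoelace formula, 2A = |[10·13 − 0·7] + [0·(-3) − 4·13] + [4·(-11) − 7·(-3)] + [7·7 − 10·(-11)]| = 214, so the area is 107.
Summing gcd(|Δx|,|Δy|) over the edges gives the boundary count: gcd(10,6) + gcd(4,16) + gcd(3,8) + gcd(3,18) = 2+4+1+3 = 10.
By Pick's theorem I = A − B/2 + 1 = 107 − 10/2 + 1 = 103.

103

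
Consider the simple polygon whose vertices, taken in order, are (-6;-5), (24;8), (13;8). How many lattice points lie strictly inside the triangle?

66

By the shoelace formula, twice the signed area is |[(-6)·8 − 24·(-5)] + [24·8 − 13·8] + [13·(-5) − (-6)·8]| = 143, so the area is 143/2.
Summing gcd(|Δx|,|Δy|) over the edges gives the boundary count: gcd(30,13) + gcd(11,0) + gcd(19,13) = 1+11+1 = 13.
By Pick's theorem A = I + B/2 − 1, so I = 143/2 − 13/2 + 1 = 66.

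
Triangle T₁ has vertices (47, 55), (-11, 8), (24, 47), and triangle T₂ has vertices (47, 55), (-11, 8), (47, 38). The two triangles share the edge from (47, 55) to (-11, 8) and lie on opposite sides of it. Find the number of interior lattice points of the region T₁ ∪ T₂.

792

The union is the simple quadrilateral with vertices (47, 55), (24, 47), (-11, 8), (47, 38) in order.
Using the shoelace formula, 2A = |(47·47 − 24·55) + (24·8 − (-11)·47) + ((-11)·38 − 47·8) + (47·55 − 47·38)| = 1603, so the area is 1603/2.
The number of boundary lattice points is Σ gcd(|Δx|,|Δy|) = gcd(23,8) + gcd(35,39) + gcd(58,30) + gcd(0,17) = 1+1+2+17 = 21.
By Pick's theorem I = A − B/2 + 1 = 1603/2 − 21/2 + 1 = 792.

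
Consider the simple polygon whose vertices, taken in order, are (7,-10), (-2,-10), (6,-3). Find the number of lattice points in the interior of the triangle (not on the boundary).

27

The shoelace formula gives twice the area as |[7·(-10) − (-2)·(-10)] + [(-2)·(-3) − 6·(-10)] + [6·(-10) − 7·(-3)]| = 63, so the area is 31.5.
Summing gcd(|Δx|,|Δy|) over the edges gives the boundary count: gcd(9,0) + gcd(8,7) + gcd(1,7) = 9+1+1 = 11.
Pick's theorem gives I = A − B/2 + 1 = 31.5 − 11/2 + 1 = 27.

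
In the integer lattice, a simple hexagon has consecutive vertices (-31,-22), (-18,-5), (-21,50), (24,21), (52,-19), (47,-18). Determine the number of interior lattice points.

By the shoelace formula, twice the signed area is |[(-31)·(-5) − (-18)·(-22)] + [(-18)·50 − (-21)·(-5)] + [(-21)·21 − 24·50] + [24·(-19) − 52·21] + [52·(-18) − 47·(-19)] + [47·(-22) − (-31)·(-18)]| = 6070, so the area is 3035.
Along each edge there are gcd(|Δx|,|Δy|)+1 lattice points, so counting each shared vertex once the boundary has gcd(13,17) + gcd(3,55) + gcd(45,29) + gcd(28,40) + gcd(5,1) + gcd(78,4) = 1+1+1+4+1+2 = 10.
Pick's theorem gives I = A − B/2 + 1 = 3035 − 10/2 + 1 = 3031.

3031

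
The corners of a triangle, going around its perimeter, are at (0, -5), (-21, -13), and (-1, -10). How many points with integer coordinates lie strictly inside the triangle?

The shoelace formula gives twice the area as |(0·(-13) − (-21)·(-5)) + ((-21)·(-10) − (-1)·(-13)) + ((-1)·(-5) − 0·(-10))| = 97, so the area is 48.5.
Along each edge there are gcd(|Δx|,|Δy|)+1 lattice points, so counting each shared vertex once the boundary has gcd(21,8) + gcd(20,3) + gcd(1,5) = 1+1+1 = 3.
Pick's theorem gives I = A − B/2 + 1 = 48.5 − 3/2 + 1 = 48.

48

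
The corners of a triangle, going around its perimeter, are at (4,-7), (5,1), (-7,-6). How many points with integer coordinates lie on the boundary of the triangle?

Along each edge there are gcd(|Δx|,|Δy|)+1 lattice points, so counting each shared vertex once the boundary has gcd(1,8) + gcd(12,7) + gcd(11,1) = 1+1+1 = 3.

3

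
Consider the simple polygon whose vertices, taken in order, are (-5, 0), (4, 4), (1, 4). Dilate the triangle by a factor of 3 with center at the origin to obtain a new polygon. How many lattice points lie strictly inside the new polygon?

46

By the shoelace formula, twice the signed area is |((-5)·4 − 4·0) + (4·4 − 1·4) + (1·0 − (-5)·4)| = 12, so the area is 6.
Summing gcd(|Δx|,|Δy|) over the edges gives the boundary count: gcd(9,4) + gcd(3,0) + gcd(6,4) = 1+3+2 = 6.
Scaling by 3 multiplies the area by 3² = 9 (so the new area is 54) and multiplies the boundary lattice-point count by 3, giving 18.
By Pick's theorem, the interior count of the dilated polygon is 54 − 18/2 + 1 = 46.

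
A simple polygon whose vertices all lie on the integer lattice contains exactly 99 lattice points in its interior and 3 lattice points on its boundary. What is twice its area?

199

By Pick's theorem, A = I + B/2 − 1 = 99 + 3/2 − 1 = 199/2.
Hence 2A = 199.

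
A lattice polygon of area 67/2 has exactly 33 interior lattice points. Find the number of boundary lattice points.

Pick's theorem gives A = I + B/2 − 1, so B = 2(A − I + 1) = 2(67/2 − 33 + 1) = 3.

3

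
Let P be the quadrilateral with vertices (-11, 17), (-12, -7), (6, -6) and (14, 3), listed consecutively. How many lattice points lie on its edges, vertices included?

The number of boundary lattice points is Σ gcd(|Δx|,|Δy|) = gcd(1,24) + gcd(18,1) + gcd(8,9) + gcd(25,14) = 1+1+1+1 = 4.

4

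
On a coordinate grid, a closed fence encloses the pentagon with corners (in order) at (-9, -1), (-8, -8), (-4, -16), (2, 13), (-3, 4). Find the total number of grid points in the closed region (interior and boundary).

Using the shoelace formula, 2A = |((-9)·(-8) − (-8)·(-1)) + ((-8)·(-16) − (-4)·(-8)) + ((-4)·13 − 2·(-16)) + (2·4 − (-3)·13) + ((-3)·(-1) − (-9)·4)| = 226, so the area is 113.
Summing gcd(|Δx|,|Δy|) over the edges gives the boundary count: gcd(1,7) + gcd(4,8) + gcd(6,29) + gcd(5,9) + gcd(6,5) = 1+4+1+1+1 = 8.
Pick's theorem gives I = A − B/2 + 1 = 113 − 8/2 + 1 = 110, so the closed region contains I + B = 110 + 8 = 118 lattice points.

118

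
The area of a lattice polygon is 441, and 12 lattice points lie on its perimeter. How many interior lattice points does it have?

436

Pick's theorem A = I + B/2 − 1 rearranges to I = A − B/2 + 1 = 441 − 12/2 + 1 = 436.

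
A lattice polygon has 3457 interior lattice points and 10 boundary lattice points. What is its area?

3461

Pick's theorem states A = I + B/2 − 1, so A = 3457 + 10/2 − 1 = 3461.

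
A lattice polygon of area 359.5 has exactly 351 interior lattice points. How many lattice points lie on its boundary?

Pick's theorem gives A = I + B/2 − 1, so B = 2(A − I + 1) = 2(359.5 − 351 + 1) = 19.

19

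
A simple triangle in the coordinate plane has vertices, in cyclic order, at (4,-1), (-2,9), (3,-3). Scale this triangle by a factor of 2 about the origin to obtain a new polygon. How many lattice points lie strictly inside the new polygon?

The shoelace formula gives twice the area as |(4·9 − (-2)·(-1)) + ((-2)·(-3) − 3·9) + (3·(-1) − 4·(-3))| = 22, so the area is 11.
The number of boundary lattice points is Σ gcd(|Δx|,|Δy|) = gcd(6,10) + gcd(5,12) + gcd(1,2) = 2+1+1 = 4.
Scaling by 2 multiplies the area by 2² = 4 (so the new area is 44) and multiplies the boundary lattice-point count by 2, giving 8.
By Pick's theorem, the interior count of the dilated polygon is 44 − 8/2 + 1 = 41.

41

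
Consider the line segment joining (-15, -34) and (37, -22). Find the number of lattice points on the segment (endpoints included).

The number of lattice points on a segment between lattice points is gcd(|Δx|,|Δy|) + 1 = gcd(52,12) + 1 = 4 + 1 = 5.

5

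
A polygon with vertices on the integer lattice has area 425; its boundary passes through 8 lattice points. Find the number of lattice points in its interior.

422

Pick's theorem A = I + B/2 − 1 rearranges to I = A − B/2 + 1 = 425 − 8/2 + 1 = 422.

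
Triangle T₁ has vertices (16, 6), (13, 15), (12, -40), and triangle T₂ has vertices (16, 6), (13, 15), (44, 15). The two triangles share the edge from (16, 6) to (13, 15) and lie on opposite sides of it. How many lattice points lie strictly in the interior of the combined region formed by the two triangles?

The union is the simple quadrilateral with vertices (16, 6), (12, -40), (13, 15), (44, 15) in order.
The shoelace formula gives twice the area as |(16·(-40) − 12·6) + (12·15 − 13·(-40)) + (13·15 − 44·15) + (44·6 − 16·15)| = 453, so the area is 453/2.
The number of boundary lattice points is Σ gcd(|Δx|,|Δy|) = gcd(4,46) + gcd(1,55) + gcd(31,0) + gcd(28,9) = 2+1+31+1 = 35.
By Pick's theorem I = A − B/2 + 1 = 453/2 − 35/2 + 1 = 210.

210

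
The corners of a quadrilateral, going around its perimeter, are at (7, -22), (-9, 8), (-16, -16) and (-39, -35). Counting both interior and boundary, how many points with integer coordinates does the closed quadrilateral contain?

588

By the shoelace formula, twice the signed area is |[7·8 − (-9)·(-22)] + [(-9)·(-16) − (-16)·8] + [(-16)·(-35) − (-39)·(-16)] + [(-39)·(-22) − 7·(-35)]| = 1169, so the area is 584.5.
The number of boundary lattice points is Σ gcd(|Δx|,|Δy|) = gcd(16,30) + gcd(7,24) + gcd(23,19) + gcd(46,13) = 2+1+1+1 = 5.
Pick's theorem gives I = A − B/2 + 1 = 584.5 − 5/2 + 1 = 583, so the closed region contains I + B = 583 + 5 = 588 lattice points.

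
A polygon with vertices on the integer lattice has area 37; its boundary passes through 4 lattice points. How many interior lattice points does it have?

Pick's theorem A = I + B/2 − 1 rearranges to I = A − B/2 + 1 = 37 − 4/2 + 1 = 36.

36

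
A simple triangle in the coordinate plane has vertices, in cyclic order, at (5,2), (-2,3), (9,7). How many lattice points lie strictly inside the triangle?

Using the shoelace formula, 2A = |(5·3 − (-2)·2) + ((-2)·7 − 9·3) + (9·2 − 5·7)| = 39, so the area is 39/2.
Along each edge there are gcd(|Δx|,|Δy|)+1 lattice points, so counting each shared vertex once the boundary has gcd(7,1) + gcd(11,4) + gcd(4,5) = 1+1+1 = 3.
Pick's theorem gives I = A − B/2 + 1 = 39/2 − 3/2 + 1 = 19.

19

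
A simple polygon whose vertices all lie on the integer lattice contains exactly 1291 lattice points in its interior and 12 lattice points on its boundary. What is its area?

By Pick's theorem, A = I + B/2 − 1 = 1291 + 12/2 − 1 = 1296.

1296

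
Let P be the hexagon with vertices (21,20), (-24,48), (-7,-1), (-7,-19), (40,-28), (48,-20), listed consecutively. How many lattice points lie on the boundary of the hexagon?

Along each edge there are gcd(|Δx|,|Δy|)+1 lattice points, so counting each shared vertex once the boundary has gcd(45,28) + gcd(17,49) + gcd(0,18) + gcd(47,9) + gcd(8,8) + gcd(27,40) = 1+1+18+1+8+1 = 30.

30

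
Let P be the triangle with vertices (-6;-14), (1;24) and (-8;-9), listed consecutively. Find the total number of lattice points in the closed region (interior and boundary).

59

By the shoelace formula, twice the signed area is |((-6)·24 − 1·(-14)) + (1·(-9) − (-8)·24) + ((-8)·(-14) − (-6)·(-9))| = 111, so the area is 111/2.
Along each edge there are gcd(|Δx|,|Δy|)+1 lattice points, so counting each shared vertex once the boundary has gcd(7,38) + gcd(9,33) + gcd(2,5) = 1+3+1 = 5.
Pick's theorem gives I = A − B/2 + 1 = 111/2 − 5/2 + 1 = 54, so the closed region contains I + B = 54 + 5 = 59 lattice points.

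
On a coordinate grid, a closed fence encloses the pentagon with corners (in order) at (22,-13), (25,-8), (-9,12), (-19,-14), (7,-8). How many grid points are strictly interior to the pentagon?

528

Using the shoelace formula, 2A = |[22·(-8) − 25·(-13)] + [25·12 − (-9)·(-8)] + [(-9)·(-14) − (-19)·12] + [(-19)·(-8) − 7·(-14)] + [7·(-13) − 22·(-8)]| = 1066, so the area is 533.
Summing gcd(|Δx|,|Δy|) over the edges gives the boundary count: gcd(3,5) + gcd(34,20) + gcd(10,26) + gcd(26,6) + gcd(15,5) = 1+2+2+2+5 = 12.
By Pick's theorem A = I + B/2 − 1, so I = 533 − 12/2 + 1 = 528.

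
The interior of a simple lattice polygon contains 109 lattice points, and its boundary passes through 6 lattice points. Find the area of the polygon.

By Pick's theorem, A = I + B/2 − 1 = 109 + 6/2 − 1 = 111.

111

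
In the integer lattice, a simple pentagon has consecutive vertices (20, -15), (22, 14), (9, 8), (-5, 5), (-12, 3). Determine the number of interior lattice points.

The shoelace formula gives twice the area as |[20·14 − 22·(-15)] + [22·8 − 9·14] + [9·5 − (-5)·8] + [(-5)·3 − (-12)·5] + [(-12)·(-15) − 20·3]| = 910, so the area is 455.
Summing gcd(|Δx|,|Δy|) over the edges gives the boundary count: gcd(2,29) + gcd(13,6) + gcd(14,3) + gcd(7,2) + gcd(32,18) = 1+1+1+1+2 = 6.
Pick's theorem gives I = A − B/2 + 1 = 455 − 6/2 + 1 = 453.

453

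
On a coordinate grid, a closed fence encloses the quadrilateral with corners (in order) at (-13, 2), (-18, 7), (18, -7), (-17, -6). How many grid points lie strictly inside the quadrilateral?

The shoelace formula gives twice the area as |((-13)·7 − (-18)·2) + ((-18)·(-7) − 18·7) + (18·(-6) − (-17)·(-7)) + ((-17)·2 − (-13)·(-6))| = 394, so the area is 197.
The number of boundary lattice points is Σ gcd(|Δx|,|Δy|) = gcd(5,5) + gcd(36,14) + gcd(35,1) + gcd(4,8) = 5+2+1+4 = 12.
By Pick's theorem A = I + B/2 − 1, so I = 197 − 12/2 + 1 = 192.

192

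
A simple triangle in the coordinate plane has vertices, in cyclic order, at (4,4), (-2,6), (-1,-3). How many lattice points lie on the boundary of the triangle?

4

The number of boundary lattice points is Σ gcd(|Δx|,|Δy|) = gcd(6,2) + gcd(1,9) + gcd(5,7) = 2+1+1 = 4.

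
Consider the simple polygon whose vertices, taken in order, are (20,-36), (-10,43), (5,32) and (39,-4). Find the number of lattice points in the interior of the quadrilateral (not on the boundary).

By the shoelace formula, twice the signed area is |[20·43 − (-10)·(-36)] + [(-10)·32 − 5·43] + [5·(-4) − 39·32] + [39·(-36) − 20·(-4)]| = 2627, so the area is 2627/2.
The number of boundary lattice points is Σ gcd(|Δx|,|Δy|) = gcd(30,79) + gcd(15,11) + gcd(34,36) + gcd(19,32) = 1+1+2+1 = 5.
By Pick's theorem A = I + B/2 − 1, so I = 2627/2 − 5/2 + 1 = 1312.

1312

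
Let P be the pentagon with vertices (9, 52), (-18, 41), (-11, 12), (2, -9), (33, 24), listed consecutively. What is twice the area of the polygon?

3460

By the shoelace formula, twice the signed area is |[9·41 − (-18)·52] + [(-18)·12 − (-11)·41] + [(-11)·(-9) − 2·12] + [2·24 − 33·(-9)] + [33·52 − 9·24]| = 3460, so the area is 1730.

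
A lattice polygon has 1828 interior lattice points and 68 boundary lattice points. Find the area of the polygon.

By Pick's theorem, A = I + B/2 − 1 = 1828 + 68/2 − 1 = 1861.

1861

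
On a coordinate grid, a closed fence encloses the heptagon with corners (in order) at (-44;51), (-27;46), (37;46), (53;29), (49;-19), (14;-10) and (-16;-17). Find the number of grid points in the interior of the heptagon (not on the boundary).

The shoelace formula gives twice the area as |[(-44)·46 − (-27)·51] + [(-27)·46 − 37·46] + [37·29 − 53·46] + [53·(-19) − 49·29] + [49·(-10) − 14·(-19)] + [14·(-17) − (-16)·(-10)] + [(-16)·51 − (-44)·(-17)]| = 9570, so the area is 4785.
The number of boundary lattice points is Σ gcd(|Δx|,|Δy|) = gcd(17,5) + gcd(64,0) + gcd(16,17) + gcd(4,48) + gcd(35,9) + gcd(30,7) + gcd(28,68) = 1+64+1+4+1+1+4 = 76.
Pick's theorem gives I = A − B/2 + 1 = 4785 − 76/2 + 1 = 4748.

4748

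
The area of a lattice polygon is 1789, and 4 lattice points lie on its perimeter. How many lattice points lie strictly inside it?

From Pick's theorem, I = A − B/2 + 1 = 1789 − 4/2 + 1 = 1788.

1788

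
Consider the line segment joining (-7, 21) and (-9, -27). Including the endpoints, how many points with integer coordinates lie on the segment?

3

The number of lattice points on a segment between lattice points is gcd(|Δx|,|Δy|) + 1 = gcd(2,48) + 1 = 2 + 1 = 3.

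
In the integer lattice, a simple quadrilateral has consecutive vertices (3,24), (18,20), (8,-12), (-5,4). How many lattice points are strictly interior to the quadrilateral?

Using the shoelace formula, 2A = |(3·20 − 18·24) + (18·(-12) − 8·20) + (8·4 − (-5)·(-12)) + ((-5)·24 − 3·4)| = 908, so the area is 454.
Along each edge there are gcd(|Δx|,|Δy|)+1 lattice points, so counting each shared vertex once the boundary has gcd(15,4) + gcd(10,32) + gcd(13,16) + gcd(8,20) = 1+2+1+4 = 8.
By Pick's theorem A = I + B/2 − 1, so I = 454 − 8/2 + 1 = 451.

451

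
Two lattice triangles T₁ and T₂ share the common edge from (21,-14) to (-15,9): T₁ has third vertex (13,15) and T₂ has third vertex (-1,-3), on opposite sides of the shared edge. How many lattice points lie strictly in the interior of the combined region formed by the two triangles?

478

The union is the simple quadrilateral with vertices (21,-14), (13,15), (-15,9), (-1,-3) in order.
By the shoelace formula, twice the signed area is |(21·15 − 13·(-14)) + (13·9 − (-15)·15) + ((-15)·(-3) − (-1)·9) + ((-1)·(-14) − 21·(-3))| = 970, so the area is 485.
Along each edge there are gcd(|Δx|,|Δy|)+1 lattice points, so counting each shared vertex once the boundary has gcd(8,29) + gcd(28,6) + gcd(14,12) + gcd(22,11) = 1+2+2+11 = 16.
By Pick's theorem I = A − B/2 + 1 = 485 − 16/2 + 1 = 478.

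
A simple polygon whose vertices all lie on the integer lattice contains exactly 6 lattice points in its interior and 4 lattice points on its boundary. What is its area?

By Pick's theorem, A = I + B/2 − 1 = 6 + 4/2 − 1 = 7.

7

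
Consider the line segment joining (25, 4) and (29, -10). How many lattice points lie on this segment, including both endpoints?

3

The number of lattice points on a segment between lattice points is gcd(|Δx|,|Δy|) + 1 = gcd(4,14) + 1 = 2 + 1 = 3.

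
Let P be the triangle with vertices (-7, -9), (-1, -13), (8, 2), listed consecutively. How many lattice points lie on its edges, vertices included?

6

Along each edge there are gcd(|Δx|,|Δy|)+1 lattice points, so counting each shared vertex once the boundary has gcd(6,4) + gcd(9,15) + gcd(15,11) = 2+3+1 = 6.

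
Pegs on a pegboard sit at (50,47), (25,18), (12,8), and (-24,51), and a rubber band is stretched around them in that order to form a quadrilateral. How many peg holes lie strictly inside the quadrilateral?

1581

By the shoelace formula, twice the signed area is |(50·18 − 25·47) + (25·8 − 12·18) + (12·51 − (-24)·8) + ((-24)·47 − 50·51)| = 3165, so the area is 1582.5.
The number of boundary lattice points is Σ gcd(|Δx|,|Δy|) = gcd(25,29) + gcd(13,10) + gcd(36,43) + gcd(74,4) = 1+1+1+2 = 5.
Pick's theorem gives I = A − B/2 + 1 = 1582.5 − 5/2 + 1 = 1581.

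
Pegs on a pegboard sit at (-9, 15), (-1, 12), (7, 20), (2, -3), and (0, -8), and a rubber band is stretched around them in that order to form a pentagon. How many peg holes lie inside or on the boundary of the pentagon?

Using the shoelace formula, 2A = |((-9)·12 − (-1)·15) + ((-1)·20 − 7·12) + (7·(-3) − 2·20) + (2·(-8) − 0·(-3)) + (0·15 − (-9)·(-8))| = 346, so the area is 173.
Summing gcd(|Δx|,|Δy|) over the edges gives the boundary count: gcd(8,3) + gcd(8,8) + gcd(5,23) + gcd(2,5) + gcd(9,23) = 1+8+1+1+1 = 12.
Pick's theorem gives I = A − B/2 + 1 = 173 − 12/2 + 1 = 168, so the closed region contains I + B = 168 + 12 = 180 lattice points.

180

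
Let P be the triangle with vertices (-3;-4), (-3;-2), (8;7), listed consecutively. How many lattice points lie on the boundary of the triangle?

14

The number of boundary lattice points is Σ gcd(|Δx|,|Δy|) = gcd(0,2) + gcd(11,9) + gcd(11,11) = 2+1+11 = 14.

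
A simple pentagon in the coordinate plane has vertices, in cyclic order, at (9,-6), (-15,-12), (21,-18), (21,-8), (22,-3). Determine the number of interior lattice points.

The shoelace formula gives twice the area as |(9·(-12) − (-15)·(-6)) + ((-15)·(-18) − 21·(-12)) + (21·(-8) − 21·(-18)) + (21·(-3) − 22·(-8)) + (22·(-6) − 9·(-3))| = 542, so the area is 271.
The number of boundary lattice points is Σ gcd(|Δx|,|Δy|) = gcd(24,6) + gcd(36,6) + gcd(0,10) + gcd(1,5) + gcd(13,3) = 6+6+10+1+1 = 24.
Pick's theorem gives I = A − B/2 + 1 = 271 − 24/2 + 1 = 260.

260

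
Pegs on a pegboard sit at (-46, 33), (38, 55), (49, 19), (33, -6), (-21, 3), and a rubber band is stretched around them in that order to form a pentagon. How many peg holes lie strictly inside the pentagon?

3622

The shoelace formula gives twice the area as |((-46)·55 − 38·33) + (38·19 − 49·55) + (49·(-6) − 33·19) + (33·3 − (-21)·(-6)) + ((-21)·33 − (-46)·3)| = 7260, so the area is 3630.
The number of boundary lattice points is Σ gcd(|Δx|,|Δy|) = gcd(84,22) + gcd(11,36) + gcd(16,25) + gcd(54,9) + gcd(25,30) = 2+1+1+9+5 = 18.
By Pick's theorem A = I + B/2 − 1, so I = 3630 − 18/2 + 1 = 3622.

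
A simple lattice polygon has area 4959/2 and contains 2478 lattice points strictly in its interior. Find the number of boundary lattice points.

5

Pick's theorem gives A = I + B/2 − 1, so B = 2(A − I + 1) = 2(4959/2 − 2478 + 1) = 5.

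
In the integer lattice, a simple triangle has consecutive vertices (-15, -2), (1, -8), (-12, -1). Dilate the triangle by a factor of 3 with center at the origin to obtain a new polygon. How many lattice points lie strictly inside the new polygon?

148

Using the shoelace formula, 2A = |((-15)·(-8) − 1·(-2)) + (1·(-1) − (-12)·(-8)) + ((-12)·(-2) − (-15)·(-1))| = 34, so the area is 17.
Summing gcd(|Δx|,|Δy|) over the edges gives the boundary count: gcd(16,6) + gcd(13,7) + gcd(3,1) = 2+1+1 = 4.
Scaling by 3 multiplies the area by 3² = 9 (so the new area is 153) and multiplies the boundary lattice-point count by 3, giving 12.
By Pick's theorem, the interior count of the dilated polygon is 153 − 12/2 + 1 = 148.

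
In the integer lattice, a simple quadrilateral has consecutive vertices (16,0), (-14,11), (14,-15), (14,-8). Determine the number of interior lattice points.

Using the shoelace formula, 2A = |[16·11 − (-14)·0] + [(-14)·(-15) − 14·11] + [14·(-8) − 14·(-15)] + [14·0 − 16·(-8)]| = 458, so the area is 229.
The number of boundary lattice points is Σ gcd(|Δx|,|Δy|) = gcd(30,11) + gcd(28,26) + gcd(0,7) + gcd(2,8) = 1+2+7+2 = 12.
By Pick's theorem A = I + B/2 − 1, so I = 229 − 12/2 + 1 = 224.

224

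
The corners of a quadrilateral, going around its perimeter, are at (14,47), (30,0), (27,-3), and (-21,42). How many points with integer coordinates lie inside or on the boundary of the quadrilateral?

By the shoelace formula, twice the signed area is |(14·0 − 30·47) + (30·(-3) − 27·0) + (27·42 − (-21)·(-3)) + ((-21)·47 − 14·42)| = 2004, so the area is 1002.
Along each edge there are gcd(|Δx|,|Δy|)+1 lattice points, so counting each shared vertex once the boundary has gcd(16,47) + gcd(3,3) + gcd(48,45) + gcd(35,5) = 1+3+3+5 = 12.
Pick's theorem gives I = A − B/2 + 1 = 1002 − 12/2 + 1 = 997, so the closed region contains I + B = 997 + 12 = 1009 lattice points.

1009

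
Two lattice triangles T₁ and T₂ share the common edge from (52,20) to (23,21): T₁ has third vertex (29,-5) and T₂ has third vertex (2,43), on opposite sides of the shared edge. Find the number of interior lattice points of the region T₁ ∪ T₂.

681

The union is the simple quadrilateral with vertices (52,20), (29,-5), (23,21), (2,43) in order.
By the shoelace formula, twice the signed area is |[52·(-5) − 29·20] + [29·21 − 23·(-5)] + [23·43 − 2·21] + [2·20 − 52·43]| = 1365, so the area is 1365/2.
The number of boundary lattice points is Σ gcd(|Δx|,|Δy|) = gcd(23,25) + gcd(6,26) + gcd(21,22) + gcd(50,23) = 1+2+1+1 = 5.
By Pick's theorem I = A − B/2 + 1 = 1365/2 − 5/2 + 1 = 681.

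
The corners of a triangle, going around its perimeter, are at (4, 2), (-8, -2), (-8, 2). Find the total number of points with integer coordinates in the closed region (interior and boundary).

By the shoelace formula, twice the signed area is |[4·(-2) − (-8)·2] + [(-8)·2 − (-8)·(-2)] + [(-8)·2 − 4·2]| = 48, so the area is 24.
Summing gcd(|Δx|,|Δy|) over the edges gives the boundary count: gcd(12,4) + gcd(0,4) + gcd(12,0) = 4+4+12 = 20.
Pick's theorem gives I = A − B/2 + 1 = 24 − 20/2 + 1 = 15, so the closed region contains I + B = 15 + 20 = 35 lattice points.

35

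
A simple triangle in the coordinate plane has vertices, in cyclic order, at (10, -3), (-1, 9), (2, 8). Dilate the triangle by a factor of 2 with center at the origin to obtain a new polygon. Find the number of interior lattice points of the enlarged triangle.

Using the shoelace formula, 2A = |[10·9 − (-1)·(-3)] + [(-1)·8 − 2·9] + [2·(-3) − 10·8]| = 25, so the area is 12.5.
The number of boundary lattice points is Σ gcd(|Δx|,|Δy|) = gcd(11,12) + gcd(3,1) + gcd(8,11) = 1+1+1 = 3.
Scaling by 2 multiplies the area by 2² = 4 (so the new area is 50) and multiplies the boundary lattice-point count by 2, giving 6.
By Pick's theorem, the interior count of the dilated polygon is 50 − 6/2 + 1 = 48.

48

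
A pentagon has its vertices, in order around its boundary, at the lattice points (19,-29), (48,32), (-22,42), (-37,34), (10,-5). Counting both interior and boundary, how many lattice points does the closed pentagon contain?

The shoelace formula gives twice the area as |(19·32 − 48·(-29)) + (48·42 − (-22)·32) + ((-22)·34 − (-37)·42) + ((-37)·(-5) − 10·34) + (10·(-29) − 19·(-5))| = 5176, so the area is 2588.
The number of boundary lattice points is Σ gcd(|Δx|,|Δy|) = gcd(29,61) + gcd(70,10) + gcd(15,8) + gcd(47,39) + gcd(9,24) = 1+10+1+1+3 = 16.
Pick's theorem gives I = A − B/2 + 1 = 2588 − 16/2 + 1 = 2581, so the closed region contains I + B = 2581 + 16 = 2597 lattice points.

2597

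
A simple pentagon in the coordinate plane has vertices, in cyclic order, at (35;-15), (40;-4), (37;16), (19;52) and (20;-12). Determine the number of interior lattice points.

By the shoelace formula, twice the signed area is |(35·(-4) − 40·(-15)) + (40·16 − 37·(-4)) + (37·52 − 19·16) + (19·(-12) − 20·52) + (20·(-15) − 35·(-12))| = 1720, so the area is 860.
The number of boundary lattice points is Σ gcd(|Δx|,|Δy|) = gcd(5,11) + gcd(3,20) + gcd(18,36) + gcd(1,64) + gcd(15,3) = 1+1+18+1+3 = 24.
By Pick's theorem A = I + B/2 − 1, so I = 860 − 24/2 + 1 = 849.

849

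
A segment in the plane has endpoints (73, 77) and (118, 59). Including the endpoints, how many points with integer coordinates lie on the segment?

10

The number of lattice points on a segment between lattice points is gcd(|Δx|,|Δy|) + 1 = gcd(45,18) + 1 = 9 + 1 = 10.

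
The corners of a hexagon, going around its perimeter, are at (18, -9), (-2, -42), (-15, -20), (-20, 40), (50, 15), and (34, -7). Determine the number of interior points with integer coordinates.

2845

By the shoelace formula, twice the signed area is |[18·(-42) − (-2)·(-9)] + [(-2)·(-20) − (-15)·(-42)] + [(-15)·40 − (-20)·(-20)] + [(-20)·15 − 50·40] + [50·(-7) − 34·15] + [34·(-9) − 18·(-7)]| = 5704, so the area is 2852.
Along each edge there are gcd(|Δx|,|Δy|)+1 lattice points, so counting each shared vertex once the boundary has gcd(20,33) + gcd(13,22) + gcd(5,60) + gcd(70,25) + gcd(16,22) + gcd(16,2) = 1+1+5+5+2+2 = 16.
By Pick's theorem A = I + B/2 − 1, so I = 2852 − 16/2 + 1 = 2845.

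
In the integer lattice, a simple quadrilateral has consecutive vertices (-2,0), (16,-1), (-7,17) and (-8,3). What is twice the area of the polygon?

The shoelace formula gives twice the area as |[(-2)·(-1) − 16·0] + [16·17 − (-7)·(-1)] + [(-7)·3 − (-8)·17] + [(-8)·0 − (-2)·3]| = 388, so the area is 194.

388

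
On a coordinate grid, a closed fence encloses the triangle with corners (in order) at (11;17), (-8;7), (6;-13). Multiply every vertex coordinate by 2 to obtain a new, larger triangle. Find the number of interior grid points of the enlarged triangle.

1033

By the shoelace formula, twice the signed area is |(11·7 − (-8)·17) + ((-8)·(-13) − 6·7) + (6·17 − 11·(-13))| = 520, so the area is 260.
Along each edge there are gcd(|Δx|,|Δy|)+1 lattice points, so counting each shared vertex once the boundary has gcd(19,10) + gcd(14,20) + gcd(5,30) = 1+2+5 = 8.
Scaling by 2 multiplies the area by 2² = 4 (so the new area is 1040) and multiplies the boundary lattice-point count by 2, giving 16.
By Pick's theorem, the interior count of the dilated polygon is 1040 − 16/2 + 1 = 1033.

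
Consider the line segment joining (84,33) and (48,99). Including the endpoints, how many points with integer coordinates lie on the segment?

7

The number of lattice points on a segment between lattice points is gcd(|Δx|,|Δy|) + 1 = gcd(36,66) + 1 = 6 + 1 = 7.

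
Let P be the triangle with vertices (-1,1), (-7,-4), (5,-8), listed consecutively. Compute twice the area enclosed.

By the shoelace formula, twice the signed area is |((-1)·(-4) − (-7)·1) + ((-7)·(-8) − 5·(-4)) + (5·1 − (-1)·(-8))| = 84, so the area is 42.

84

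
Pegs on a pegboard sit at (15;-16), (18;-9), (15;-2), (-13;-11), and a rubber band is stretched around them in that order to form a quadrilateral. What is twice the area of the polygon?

434

The shoelace formula gives twice the area as |[15·(-9) − 18·(-16)] + [18·(-2) − 15·(-9)] + [15·(-11) − (-13)·(-2)] + [(-13)·(-16) − 15·(-11)]| = 434, so the area is 217.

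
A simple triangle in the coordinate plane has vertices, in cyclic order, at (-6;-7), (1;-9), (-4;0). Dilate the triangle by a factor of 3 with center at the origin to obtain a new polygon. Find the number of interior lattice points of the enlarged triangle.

235

By the shoelace formula, twice the signed area is |((-6)·(-9) − 1·(-7)) + (1·0 − (-4)·(-9)) + ((-4)·(-7) − (-6)·0)| = 53, so the area is 53/2.
Along each edge there are gcd(|Δx|,|Δy|)+1 lattice points, so counting each shared vertex once the boundary has gcd(7,2) + gcd(5,9) + gcd(2,7) = 1+1+1 = 3.
Scaling by 3 multiplies the area by 3² = 9 (so the new area is 238.5) and multiplies the boundary lattice-point count by 3, giving 9.
By Pick's theorem, the interior count of the dilated polygon is 238.5 − 9/2 + 1 = 235.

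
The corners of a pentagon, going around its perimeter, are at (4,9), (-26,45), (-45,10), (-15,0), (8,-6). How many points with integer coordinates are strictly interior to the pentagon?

By the shoelace formula, twice the signed area is |[4·45 − (-26)·9] + [(-26)·10 − (-45)·45] + [(-45)·0 − (-15)·10] + [(-15)·(-6) − 8·0] + [8·9 − 4·(-6)]| = 2515, so the area is 1257.5.
Summing gcd(|Δx|,|Δy|) over the edges gives the boundary count: gcd(30,36) + gcd(19,35) + gcd(30,10) + gcd(23,6) + gcd(4,15) = 6+1+10+1+1 = 19.
By Pick's theorem A = I + B/2 − 1, so I = 1257.5 − 19/2 + 1 = 1249.

1249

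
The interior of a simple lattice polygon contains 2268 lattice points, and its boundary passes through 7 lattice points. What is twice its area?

4541

Pick's theorem states A = I + B/2 − 1, so A = 2268 + 7/2 − 1 = 4541/2.
Hence 2A = 4541.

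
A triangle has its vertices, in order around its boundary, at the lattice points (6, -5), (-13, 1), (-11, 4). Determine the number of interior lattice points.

Using the shoelace formula, 2A = |(6·1 − (-13)·(-5)) + ((-13)·4 − (-11)·1) + ((-11)·(-5) − 6·4)| = 69, so the area is 69/2.
The number of boundary lattice points is Σ gcd(|Δx|,|Δy|) = gcd(19,6) + gcd(2,3) + gcd(17,9) = 1+1+1 = 3.
By Pick's theorem A = I + B/2 − 1, so I = 69/2 − 3/2 + 1 = 34.

34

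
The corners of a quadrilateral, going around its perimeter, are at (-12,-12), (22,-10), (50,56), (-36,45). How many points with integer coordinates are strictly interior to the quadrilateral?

3674

The shoelace formula gives twice the area as |((-12)·(-10) − 22·(-12)) + (22·56 − 50·(-10)) + (50·45 − (-36)·56) + ((-36)·(-12) − (-12)·45)| = 7354, so the area is 3677.
Summing gcd(|Δx|,|Δy|) over the edges gives the boundary count: gcd(34,2) + gcd(28,66) + gcd(86,11) + gcd(24,57) = 2+2+1+3 = 8.
Pick's theorem gives I = A − B/2 + 1 = 3677 − 8/2 + 1 = 3674.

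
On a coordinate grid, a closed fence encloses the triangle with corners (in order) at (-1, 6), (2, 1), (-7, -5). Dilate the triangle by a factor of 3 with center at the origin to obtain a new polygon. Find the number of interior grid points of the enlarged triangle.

By the shoelace formula, twice the signed area is |((-1)·1 − 2·6) + (2·(-5) − (-7)·1) + ((-7)·6 − (-1)·(-5))| = 63, so the area is 31.5.
The number of boundary lattice points is Σ gcd(|Δx|,|Δy|) = gcd(3,5) + gcd(9,6) + gcd(6,11) = 1+3+1 = 5.
Scaling by 3 multiplies the area by 3² = 9 (so the new area is 567/2) and multiplies the boundary lattice-point count by 3, giving 15.
By Pick's theorem, the interior count of the dilated polygon is 567/2 − 15/2 + 1 = 277.

277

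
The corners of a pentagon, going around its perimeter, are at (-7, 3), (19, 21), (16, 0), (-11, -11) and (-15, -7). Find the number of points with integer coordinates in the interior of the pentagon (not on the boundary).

444

The shoelace formula gives twice the area as |((-7)·21 − 19·3) + (19·0 − 16·21) + (16·(-11) − (-11)·0) + ((-11)·(-7) − (-15)·(-11)) + ((-15)·3 − (-7)·(-7))| = 898, so the area is 449.
Along each edge there are gcd(|Δx|,|Δy|)+1 lattice points, so counting each shared vertex once the boundary has gcd(26,18) + gcd(3,21) + gcd(27,11) + gcd(4,4) + gcd(8,10) = 2+3+1+4+2 = 12.
Pick's theorem gives I = A − B/2 + 1 = 449 − 12/2 + 1 = 444.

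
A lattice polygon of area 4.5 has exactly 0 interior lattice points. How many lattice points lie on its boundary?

Pick's theorem gives A = I + B/2 − 1, so B = 2(A − I + 1) = 2(4.5 − 0 + 1) = 11.

11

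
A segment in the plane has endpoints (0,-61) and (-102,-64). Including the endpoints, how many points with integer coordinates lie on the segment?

4

The number of lattice points on a segment between lattice points is gcd(|Δx|,|Δy|) + 1 = gcd(102,3) + 1 = 3 + 1 = 4.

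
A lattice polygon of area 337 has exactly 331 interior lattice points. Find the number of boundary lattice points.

14

Pick's theorem gives A = I + B/2 − 1, so B = 2(A − I + 1) = 2(337 − 331 + 1) = 14.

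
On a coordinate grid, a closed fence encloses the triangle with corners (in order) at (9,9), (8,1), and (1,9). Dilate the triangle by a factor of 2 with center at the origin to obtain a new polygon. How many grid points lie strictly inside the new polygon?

119

Using the shoelace formula, 2A = |(9·1 − 8·9) + (8·9 − 1·1) + (1·9 − 9·9)| = 64, so the area is 32.
The number of boundary lattice points is Σ gcd(|Δx|,|Δy|) = gcd(1,8) + gcd(7,8) + gcd(8,0) = 1+1+8 = 10.
Scaling by 2 multiplies the area by 2² = 4 (so the new area is 128) and multiplies the boundary lattice-point count by 2, giving 20.
By Pick's theorem, the interior count of the dilated polygon is 128 − 20/2 + 1 = 119.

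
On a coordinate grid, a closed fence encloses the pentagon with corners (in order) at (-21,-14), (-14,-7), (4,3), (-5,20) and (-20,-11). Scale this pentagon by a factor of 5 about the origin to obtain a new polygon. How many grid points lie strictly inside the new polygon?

By the shoelace formula, twice the signed area is |[(-21)·(-7) − (-14)·(-14)] + [(-14)·3 − 4·(-7)] + [4·20 − (-5)·3] + [(-5)·(-11) − (-20)·20] + [(-20)·(-14) − (-21)·(-11)]| = 536, so the area is 268.
Summing gcd(|Δx|,|Δy|) over the edges gives the boundary count: gcd(7,7) + gcd(18,10) + gcd(9,17) + gcd(15,31) + gcd(1,3) = 7+2+1+1+1 = 12.
Scaling by 5 multiplies the area by 5² = 25 (so the new area is 6700) and multiplies the boundary lattice-point count by 5, giving 60.
By Pick's theorem, the interior count of the dilated polygon is 6700 − 60/2 + 1 = 6671.

6671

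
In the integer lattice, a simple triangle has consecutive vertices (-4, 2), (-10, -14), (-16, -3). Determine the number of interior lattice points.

The shoelace formula gives twice the area as |((-4)·(-14) − (-10)·2) + ((-10)·(-3) − (-16)·(-14)) + ((-16)·2 − (-4)·(-3))| = 162, so the area is 81.
Along each edge there are gcd(|Δx|,|Δy|)+1 lattice points, so counting each shared vertex once the boundary has gcd(6,16) + gcd(6,11) + gcd(12,5) = 2+1+1 = 4.
Pick's theorem gives I = A − B/2 + 1 = 81 − 4/2 + 1 = 80.

80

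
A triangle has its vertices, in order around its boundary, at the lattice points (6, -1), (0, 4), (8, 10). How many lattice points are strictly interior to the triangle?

37

By the shoelace formula, twice the signed area is |(6·4 − 0·(-1)) + (0·10 − 8·4) + (8·(-1) − 6·10)| = 76, so the area is 38.
Summing gcd(|Δx|,|Δy|) over the edges gives the boundary count: gcd(6,5) + gcd(8,6) + gcd(2,11) = 1+2+1 = 4.
By Pick's theorem A = I + B/2 − 1, so I = 38 − 4/2 + 1 = 37.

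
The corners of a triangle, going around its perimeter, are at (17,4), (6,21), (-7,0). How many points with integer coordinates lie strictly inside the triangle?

The shoelace formula gives twice the area as |(17·21 − 6·4) + (6·0 − (-7)·21) + ((-7)·4 − 17·0)| = 452, so the area is 226.
Summing gcd(|Δx|,|Δy|) over the edges gives the boundary count: gcd(11,17) + gcd(13,21) + gcd(24,4) = 1+1+4 = 6.
By Pick's theorem A = I + B/2 − 1, so I = 226 − 6/2 + 1 = 224.

224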